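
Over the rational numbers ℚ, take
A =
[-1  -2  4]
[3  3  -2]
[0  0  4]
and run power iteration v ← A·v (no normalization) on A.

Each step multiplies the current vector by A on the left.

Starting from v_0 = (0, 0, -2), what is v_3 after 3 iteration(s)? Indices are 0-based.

v_0 = (0, 0, -2).
v_1 = A·v_0 = (-8, 4, -8).
v_2 = A·v_1 = (-32, 4, -32).
v_3 = A·v_2 = (-104, -20, -128).

v_3 = (-104, -20, -128)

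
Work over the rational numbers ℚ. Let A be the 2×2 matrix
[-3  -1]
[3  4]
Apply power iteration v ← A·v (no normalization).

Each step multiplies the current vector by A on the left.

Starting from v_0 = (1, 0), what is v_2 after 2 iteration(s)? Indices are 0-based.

v_0 = (1, 0).
v_1 = A·v_0 = (-3, 3).
v_2 = A·v_1 = (6, 3).

v_2 = (6, 3)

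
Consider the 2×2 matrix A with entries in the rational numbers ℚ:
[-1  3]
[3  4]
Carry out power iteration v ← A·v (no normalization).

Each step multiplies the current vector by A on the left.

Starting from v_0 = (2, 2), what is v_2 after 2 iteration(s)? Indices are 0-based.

v_0 = (2, 2).
v_1 = A·v_0 = (4, 14).
v_2 = A·v_1 = (38, 68).

v_2 = (38, 68)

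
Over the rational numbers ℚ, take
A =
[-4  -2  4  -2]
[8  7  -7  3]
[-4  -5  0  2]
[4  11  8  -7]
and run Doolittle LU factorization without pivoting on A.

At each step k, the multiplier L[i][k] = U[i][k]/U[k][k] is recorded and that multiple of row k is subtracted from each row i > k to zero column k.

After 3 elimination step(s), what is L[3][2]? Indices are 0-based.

L[3][2] = -3

[col 0] pivot -4
  R1 -= -2*R0 → (0, 3, 1, -1)  (L[1][0] := -2)
  R2 -= 1*R0 → (0, -3, -4, 4)  (L[2][0] := 1)
  R3 -= -1*R0 → (0, 9, 12, -9)  (L[3][0] := -1)
[col 1] pivot 3
  R2 -= -1*R1 → (0, 0, -3, 3)  (L[2][1] := -1)
  R3 -= 3*R1 → (0, 0, 9, -6)  (L[3][1] := 3)
[col 2] pivot -3
  R3 -= -3*R2 → (0, 0, 0, 3)  (L[3][2] := -3)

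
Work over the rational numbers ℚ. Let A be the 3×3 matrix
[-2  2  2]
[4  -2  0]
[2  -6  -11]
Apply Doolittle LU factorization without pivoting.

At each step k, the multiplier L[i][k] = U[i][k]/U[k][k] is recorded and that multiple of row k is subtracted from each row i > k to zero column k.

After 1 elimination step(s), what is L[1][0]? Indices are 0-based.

Step 1: pivot at (0,0) is -2.
  row1 ← row1 − (-2)·row0  ⇒  L[1][0]=-2, U row1=(0, 2, 4)
  row2 ← row2 − (-1)·row0  ⇒  L[2][0]=-1, U row2=(0, -4, -9)

L[1][0] = -2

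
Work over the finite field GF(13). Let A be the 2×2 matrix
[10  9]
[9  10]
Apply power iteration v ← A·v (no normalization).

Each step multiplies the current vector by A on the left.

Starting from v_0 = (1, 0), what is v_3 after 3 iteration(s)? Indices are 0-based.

v_0 = (1, 0).
v_1 = A·v_0 = (10, 9).
v_2 = A·v_1 = (12, 11).
v_3 = A·v_2 = (11, 10).

v_3 = (11, 10)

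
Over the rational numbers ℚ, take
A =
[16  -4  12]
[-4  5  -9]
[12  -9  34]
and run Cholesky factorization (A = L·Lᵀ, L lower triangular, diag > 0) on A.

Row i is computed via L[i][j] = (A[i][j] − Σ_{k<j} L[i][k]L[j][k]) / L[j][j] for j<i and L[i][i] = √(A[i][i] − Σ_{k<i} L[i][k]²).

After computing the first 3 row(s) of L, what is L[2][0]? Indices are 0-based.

L[2][0] = 3

Step 1: L[0][0] = √(16) = 4.
  L[1][0] = (-4) / L[0][0] = -1.
Step 2: L[1][1] = √(4) = 2.
  L[2][0] = (12) / L[0][0] = 3.
  L[2][1] = (-6) / L[1][1] = -3.
Step 3: L[2][2] = √(16) = 4.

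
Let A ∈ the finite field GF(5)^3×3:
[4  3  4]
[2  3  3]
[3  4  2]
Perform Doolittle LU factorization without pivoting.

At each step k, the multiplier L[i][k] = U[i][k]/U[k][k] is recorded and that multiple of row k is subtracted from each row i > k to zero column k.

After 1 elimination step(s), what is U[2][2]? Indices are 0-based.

Step 1: pivot at (0,0) is 4.
  row1 ← row1 − (3)·row0  ⇒  L[1][0]=3, U row1=(0, 4, 1)
  row2 ← row2 − (2)·row0  ⇒  L[2][0]=2, U row2=(0, 3, 4)

U[2][2] = 4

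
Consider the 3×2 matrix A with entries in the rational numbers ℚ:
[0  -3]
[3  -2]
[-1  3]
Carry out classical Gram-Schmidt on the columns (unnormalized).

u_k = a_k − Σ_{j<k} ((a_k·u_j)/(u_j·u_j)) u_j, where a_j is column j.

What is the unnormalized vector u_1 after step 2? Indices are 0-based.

Step 1: u_0 = a_0 = (0, 3, -1).
Step 2: u_1 = a_1 − (-9/10)·u_0 = (-3, 7/10, 21/10).

u_1 = (-3, 7/10, 21/10)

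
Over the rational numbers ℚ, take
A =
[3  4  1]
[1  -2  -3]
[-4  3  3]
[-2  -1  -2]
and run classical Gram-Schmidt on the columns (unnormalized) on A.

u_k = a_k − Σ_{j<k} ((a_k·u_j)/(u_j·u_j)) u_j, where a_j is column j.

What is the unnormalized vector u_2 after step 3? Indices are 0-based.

Step 1: u_0 = a_0 = (3, 1, -4, -2).
Step 2: u_1 = a_1 − (0)·u_0 = (4, -2, 3, -1).
Step 3: u_2 = a_2 − (-4/15)·u_0 − (7/10)·u_1 = (-1, -4/3, -1/6, -11/6).

u_2 = (-1, -4/3, -1/6, -11/6)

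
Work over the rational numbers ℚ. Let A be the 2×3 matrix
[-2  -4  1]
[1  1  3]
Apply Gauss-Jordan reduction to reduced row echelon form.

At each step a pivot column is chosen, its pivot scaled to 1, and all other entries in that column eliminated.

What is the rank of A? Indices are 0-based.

step 1: normalize row 0 (÷-2) = (1, 2, -1/2)
  row 1: subtract 1×row0 = (0, -1, 7/2)
step 2: normalize row 1 (÷-1) = (0, 1, -7/2)
  row 0: subtract 2×row1 = (1, 0, 13/2)

rank = 2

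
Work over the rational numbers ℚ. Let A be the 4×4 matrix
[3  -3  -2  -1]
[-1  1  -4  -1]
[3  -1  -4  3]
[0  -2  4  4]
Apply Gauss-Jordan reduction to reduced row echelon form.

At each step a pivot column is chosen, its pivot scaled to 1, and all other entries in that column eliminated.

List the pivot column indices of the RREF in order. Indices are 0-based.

pivot columns: 0, 1, 2, 3

[1] R0 /= 3  ⇒  (1, -1, -2/3, -1/3)
     R1 -= -1·R0  ⇒  (0, 0, -14/3, -4/3)
     R2 -= 3·R0  ⇒  (0, 2, -2, 4)
[2] R1 <-> R2
[2] R1 /= 2  ⇒  (0, 1, -1, 2)
     R0 -= -1·R1  ⇒  (1, 0, -5/3, 5/3)
     R3 -= -2·R1  ⇒  (0, 0, 2, 8)
[3] R2 /= -14/3  ⇒  (0, 0, 1, 2/7)
     R0 -= -5/3·R2  ⇒  (1, 0, 0, 15/7)
     R1 -= -1·R2  ⇒  (0, 1, 0, 16/7)
     R3 -= 2·R2  ⇒  (0, 0, 0, 52/7)
[4] R3 /= 52/7  ⇒  (0, 0, 0, 1)
     R0 -= 15/7·R3  ⇒  (1, 0, 0, 0)
     R1 -= 16/7·R3  ⇒  (0, 1, 0, 0)
     R2 -= 2/7·R3  ⇒  (0, 0, 1, 0)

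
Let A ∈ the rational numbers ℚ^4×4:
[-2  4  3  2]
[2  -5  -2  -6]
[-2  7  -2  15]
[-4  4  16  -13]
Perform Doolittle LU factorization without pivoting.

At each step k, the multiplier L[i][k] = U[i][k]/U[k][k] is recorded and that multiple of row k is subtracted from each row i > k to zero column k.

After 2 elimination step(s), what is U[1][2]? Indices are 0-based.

Step 1: pivot at (0,0) is -2.
  row1 ← row1 − (-1)·row0  ⇒  L[1][0]=-1, U row1=(0, -1, 1, -4)
  row2 ← row2 − (1)·row0  ⇒  L[2][0]=1, U row2=(0, 3, -5, 13)
  row3 ← row3 − (2)·row0  ⇒  L[3][0]=2, U row3=(0, -4, 10, -17)
Step 2: pivot at (1,1) is -1.
  row2 ← row2 − (-3)·row1  ⇒  L[2][1]=-3, U row2=(0, 0, -2, 1)
  row3 ← row3 − (4)·row1  ⇒  L[3][1]=4, U row3=(0, 0, 6, -1)

U[1][2] = 1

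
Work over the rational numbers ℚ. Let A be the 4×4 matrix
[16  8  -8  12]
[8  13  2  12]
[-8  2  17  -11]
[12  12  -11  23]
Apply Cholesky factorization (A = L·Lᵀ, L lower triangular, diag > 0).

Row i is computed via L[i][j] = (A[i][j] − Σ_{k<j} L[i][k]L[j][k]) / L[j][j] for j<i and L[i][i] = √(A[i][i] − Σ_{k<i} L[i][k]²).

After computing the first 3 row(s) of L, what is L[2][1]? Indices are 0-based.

Step 1: L[0][0] = √(16) = 4.
  L[1][0] = (8) / L[0][0] = 2.
Step 2: L[1][1] = √(9) = 3.
  L[2][0] = (-8) / L[0][0] = -2.
  L[2][1] = (6) / L[1][1] = 2.
Step 3: L[2][2] = √(9) = 3.

L[2][1] = 2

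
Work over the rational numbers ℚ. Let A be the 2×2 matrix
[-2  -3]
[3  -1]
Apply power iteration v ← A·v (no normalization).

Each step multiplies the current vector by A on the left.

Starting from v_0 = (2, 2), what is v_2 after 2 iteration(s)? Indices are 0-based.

v_0 = (2, 2).
v_1 = A·v_0 = (-10, 4).
v_2 = A·v_1 = (8, -34).

v_2 = (8, -34)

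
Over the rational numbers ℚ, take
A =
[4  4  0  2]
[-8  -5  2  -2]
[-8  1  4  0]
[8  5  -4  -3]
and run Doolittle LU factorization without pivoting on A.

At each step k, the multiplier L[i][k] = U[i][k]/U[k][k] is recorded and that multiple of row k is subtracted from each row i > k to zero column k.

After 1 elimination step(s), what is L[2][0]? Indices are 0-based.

k=0: U[0][0]=4
  eliminate (1,0): mult=-2, new row 1: (0, 3, 2, 2); set L[1][0]=-2
  eliminate (2,0): mult=-2, new row 2: (0, 9, 4, 4); set L[2][0]=-2
  eliminate (3,0): mult=2, new row 3: (0, -3, -4, -7); set L[3][0]=2

L[2][0] = -2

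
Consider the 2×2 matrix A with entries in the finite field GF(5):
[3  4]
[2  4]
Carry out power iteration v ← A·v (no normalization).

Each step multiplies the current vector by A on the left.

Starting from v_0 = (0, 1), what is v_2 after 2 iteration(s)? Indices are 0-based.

v_0 = (0, 1).
v_1 = A·v_0 = (4, 4).
v_2 = A·v_1 = (3, 4).

v_2 = (3, 4)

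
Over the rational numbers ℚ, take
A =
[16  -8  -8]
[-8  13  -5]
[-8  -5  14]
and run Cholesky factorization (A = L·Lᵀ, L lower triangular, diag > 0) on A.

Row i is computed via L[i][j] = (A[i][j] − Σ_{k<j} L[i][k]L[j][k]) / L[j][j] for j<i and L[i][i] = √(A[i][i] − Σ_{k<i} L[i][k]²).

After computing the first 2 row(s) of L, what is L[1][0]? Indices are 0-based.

L[1][0] = -2

Step 1: L[0][0] = √(16) = 4.
  L[1][0] = (-8) / L[0][0] = -2.
Step 2: L[1][1] = √(9) = 3.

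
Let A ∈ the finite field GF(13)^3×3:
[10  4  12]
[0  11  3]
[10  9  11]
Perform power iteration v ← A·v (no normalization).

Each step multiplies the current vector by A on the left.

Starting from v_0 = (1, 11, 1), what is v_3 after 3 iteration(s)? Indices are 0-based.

v_3 = (3, 3, 2)

v_0 = (1, 11, 1).
v_1 = A·v_0 = (1, 7, 3).
v_2 = A·v_1 = (9, 8, 2).
v_3 = A·v_2 = (3, 3, 2).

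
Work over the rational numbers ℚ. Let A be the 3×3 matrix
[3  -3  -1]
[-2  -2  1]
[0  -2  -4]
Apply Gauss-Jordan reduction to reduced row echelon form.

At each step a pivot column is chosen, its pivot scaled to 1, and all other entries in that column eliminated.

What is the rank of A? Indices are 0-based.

[1] R0 /= 3  ⇒  (1, -1, -1/3)
     R1 -= -2·R0  ⇒  (0, -4, 1/3)
[2] R1 /= -4  ⇒  (0, 1, -1/12)
     R0 -= -1·R1  ⇒  (1, 0, -5/12)
     R2 -= -2·R1  ⇒  (0, 0, -25/6)
[3] R2 /= -25/6  ⇒  (0, 0, 1)
     R0 -= -5/12·R2  ⇒  (1, 0, 0)
     R1 -= -1/12·R2  ⇒  (0, 1, 0)

rank = 3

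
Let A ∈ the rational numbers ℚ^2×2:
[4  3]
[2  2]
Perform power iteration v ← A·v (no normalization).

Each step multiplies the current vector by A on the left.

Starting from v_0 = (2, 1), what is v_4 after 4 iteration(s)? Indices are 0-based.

v_0 = (2, 1).
v_1 = A·v_0 = (11, 6).
v_2 = A·v_1 = (62, 34).
v_3 = A·v_2 = (350, 192).
v_4 = A·v_3 = (1976, 1084).

v_4 = (1976, 1084)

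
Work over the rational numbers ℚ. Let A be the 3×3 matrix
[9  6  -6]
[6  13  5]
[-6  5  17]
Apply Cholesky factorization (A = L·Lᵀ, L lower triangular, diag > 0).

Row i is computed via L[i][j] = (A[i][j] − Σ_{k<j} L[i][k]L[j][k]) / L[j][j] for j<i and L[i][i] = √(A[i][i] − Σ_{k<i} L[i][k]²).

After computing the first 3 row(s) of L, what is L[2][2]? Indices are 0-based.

L[2][2] = 2

Step 1: L[0][0] = √(9) = 3.
  L[1][0] = (6) / L[0][0] = 2.
Step 2: L[1][1] = √(9) = 3.
  L[2][0] = (-6) / L[0][0] = -2.
  L[2][1] = (9) / L[1][1] = 3.
Step 3: L[2][2] = √(4) = 2.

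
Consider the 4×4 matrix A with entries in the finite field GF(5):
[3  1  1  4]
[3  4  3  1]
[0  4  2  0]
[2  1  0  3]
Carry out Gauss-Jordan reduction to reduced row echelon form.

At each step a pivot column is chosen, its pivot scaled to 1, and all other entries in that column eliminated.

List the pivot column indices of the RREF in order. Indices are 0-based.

pivot columns: 0, 1, 2, 3

step 1: normalize row 0 (÷3) = (1, 2, 2, 3)
  row 1: subtract 3×row0 = (0, 3, 2, 2)
  row 3: subtract 2×row0 = (0, 2, 1, 2)
step 2: normalize row 1 (÷3) = (0, 1, 4, 4)
  row 0: subtract 2×row1 = (1, 0, 4, 0)
  row 2: subtract 4×row1 = (0, 0, 1, 4)
  row 3: subtract 2×row1 = (0, 0, 3, 4)
step 3: normalize row 2 (÷1) = (0, 0, 1, 4)
  row 0: subtract 4×row2 = (1, 0, 0, 4)
  row 1: subtract 4×row2 = (0, 1, 0, 3)
  row 3: subtract 3×row2 = (0, 0, 0, 2)
step 4: normalize row 3 (÷2) = (0, 0, 0, 1)
  row 0: subtract 4×row3 = (1, 0, 0, 0)
  row 1: subtract 3×row3 = (0, 1, 0, 0)
  row 2: subtract 4×row3 = (0, 0, 1, 0)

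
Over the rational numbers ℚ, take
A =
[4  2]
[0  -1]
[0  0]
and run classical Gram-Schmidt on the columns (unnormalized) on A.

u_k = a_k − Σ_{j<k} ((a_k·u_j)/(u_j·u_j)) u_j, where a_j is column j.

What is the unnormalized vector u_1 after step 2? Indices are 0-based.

u_1 = (0, -1, 0)

Step 1: u_0 = a_0 = (4, 0, 0).
Step 2: u_1 = a_1 − (1/2)·u_0 = (0, -1, 0).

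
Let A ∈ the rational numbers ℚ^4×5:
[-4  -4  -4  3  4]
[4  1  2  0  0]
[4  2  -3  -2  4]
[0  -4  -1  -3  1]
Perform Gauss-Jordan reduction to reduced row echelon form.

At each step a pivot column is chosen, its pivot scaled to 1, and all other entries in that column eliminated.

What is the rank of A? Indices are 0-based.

[1] R0 /= -4  ⇒  (1, 1, 1, -3/4, -1)
     R1 -= 4·R0  ⇒  (0, -3, -2, 3, 4)
     R2 -= 4·R0  ⇒  (0, -2, -7, 1, 8)
[2] R1 /= -3  ⇒  (0, 1, 2/3, -1, -4/3)
     R0 -= 1·R1  ⇒  (1, 0, 1/3, 1/4, 1/3)
     R2 -= -2·R1  ⇒  (0, 0, -17/3, -1, 16/3)
     R3 -= -4·R1  ⇒  (0, 0, 5/3, -7, -13/3)
[3] R2 /= -17/3  ⇒  (0, 0, 1, 3/17, -16/17)
     R0 -= 1/3·R2  ⇒  (1, 0, 0, 13/68, 11/17)
     R1 -= 2/3·R2  ⇒  (0, 1, 0, -19/17, -12/17)
     R3 -= 5/3·R2  ⇒  (0, 0, 0, -124/17, -47/17)
[4] R3 /= -124/17  ⇒  (0, 0, 0, 1, 47/124)
     R0 -= 13/68·R3  ⇒  (1, 0, 0, 0, 285/496)
     R1 -= -19/17·R3  ⇒  (0, 1, 0, 0, -35/124)
     R2 -= 3/17·R3  ⇒  (0, 0, 1, 0, -125/124)

rank = 4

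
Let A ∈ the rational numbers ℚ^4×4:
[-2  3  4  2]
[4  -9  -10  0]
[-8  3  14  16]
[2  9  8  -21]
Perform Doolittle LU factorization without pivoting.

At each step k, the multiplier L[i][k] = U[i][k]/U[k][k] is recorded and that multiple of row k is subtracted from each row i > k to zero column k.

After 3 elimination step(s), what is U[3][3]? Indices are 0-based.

[col 0] pivot -2
  R1 -= -2*R0 → (0, -3, -2, 4)  (L[1][0] := -2)
  R2 -= 4*R0 → (0, -9, -2, 8)  (L[2][0] := 4)
  R3 -= -1*R0 → (0, 12, 12, -19)  (L[3][0] := -1)
[col 1] pivot -3
  R2 -= 3*R1 → (0, 0, 4, -4)  (L[2][1] := 3)
  R3 -= -4*R1 → (0, 0, 4, -3)  (L[3][1] := -4)
[col 2] pivot 4
  R3 -= 1*R2 → (0, 0, 0, 1)  (L[3][2] := 1)

U[3][3] = 1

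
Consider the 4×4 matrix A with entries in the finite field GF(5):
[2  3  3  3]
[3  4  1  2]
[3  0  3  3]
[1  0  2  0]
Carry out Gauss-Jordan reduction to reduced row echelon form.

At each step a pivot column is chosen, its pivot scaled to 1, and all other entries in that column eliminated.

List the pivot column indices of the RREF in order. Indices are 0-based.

step 1: normalize row 0 (÷2) = (1, 4, 4, 4)
  row 1: subtract 3×row0 = (0, 2, 4, 0)
  row 2: subtract 3×row0 = (0, 3, 1, 1)
  row 3: subtract 1×row0 = (0, 1, 3, 1)
step 2: normalize row 1 (÷2) = (0, 1, 2, 0)
  row 0: subtract 4×row1 = (1, 0, 1, 4)
  row 2: subtract 3×row1 = (0, 0, 0, 1)
  row 3: subtract 1×row1 = (0, 0, 1, 1)
step 3: exchange rows 2,3
step 3: normalize row 2 (÷1) = (0, 0, 1, 1)
  row 0: subtract 1×row2 = (1, 0, 0, 3)
  row 1: subtract 2×row2 = (0, 1, 0, 3)
step 4: normalize row 3 (÷1) = (0, 0, 0, 1)
  row 0: subtract 3×row3 = (1, 0, 0, 0)
  row 1: subtract 3×row3 = (0, 1, 0, 0)
  row 2: subtract 1×row3 = (0, 0, 1, 0)

pivot columns: 0, 1, 2, 3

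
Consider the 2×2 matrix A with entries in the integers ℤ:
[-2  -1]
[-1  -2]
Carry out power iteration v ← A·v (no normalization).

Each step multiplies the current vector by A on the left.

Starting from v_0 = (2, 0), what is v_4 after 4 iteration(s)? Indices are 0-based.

v_0 = (2, 0).
v_1 = A·v_0 = (-4, -2).
v_2 = A·v_1 = (10, 8).
v_3 = A·v_2 = (-28, -26).
v_4 = A·v_3 = (82, 80).

v_4 = (82, 80)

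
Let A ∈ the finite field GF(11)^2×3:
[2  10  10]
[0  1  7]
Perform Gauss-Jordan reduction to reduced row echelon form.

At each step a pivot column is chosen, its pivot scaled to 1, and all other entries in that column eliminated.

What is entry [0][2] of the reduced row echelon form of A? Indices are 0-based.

step 1: normalize row 0 (÷2) = (1, 5, 5)
step 2: normalize row 1 (÷1) = (0, 1, 7)
  row 0: subtract 5×row1 = (1, 0, 3)

M[0][2] = 3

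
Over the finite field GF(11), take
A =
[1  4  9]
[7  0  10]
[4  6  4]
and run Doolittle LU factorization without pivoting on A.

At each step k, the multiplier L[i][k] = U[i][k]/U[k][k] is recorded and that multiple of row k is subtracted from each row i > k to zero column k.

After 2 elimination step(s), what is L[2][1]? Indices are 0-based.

L[2][1] = 9

k=0: U[0][0]=1
  eliminate (1,0): mult=7, new row 1: (0, 5, 2); set L[1][0]=7
  eliminate (2,0): mult=4, new row 2: (0, 1, 1); set L[2][0]=4
k=1: U[1][1]=5
  eliminate (2,1): mult=9, new row 2: (0, 0, 5); set L[2][1]=9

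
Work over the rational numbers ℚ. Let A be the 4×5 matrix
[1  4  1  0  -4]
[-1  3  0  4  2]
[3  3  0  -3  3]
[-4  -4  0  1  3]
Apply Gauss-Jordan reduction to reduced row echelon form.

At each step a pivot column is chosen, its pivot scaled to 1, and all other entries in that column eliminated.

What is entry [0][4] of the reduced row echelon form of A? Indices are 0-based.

M[0][4] = -23/6

step 1: normalize row 0 (÷1) = (1, 4, 1, 0, -4)
  row 1: subtract -1×row0 = (0, 7, 1, 4, -2)
  row 2: subtract 3×row0 = (0, -9, -3, -3, 15)
  row 3: subtract -4×row0 = (0, 12, 4, 1, -13)
step 2: normalize row 1 (÷7) = (0, 1, 1/7, 4/7, -2/7)
  row 0: subtract 4×row1 = (1, 0, 3/7, -16/7, -20/7)
  row 2: subtract -9×row1 = (0, 0, -12/7, 15/7, 87/7)
  row 3: subtract 12×row1 = (0, 0, 16/7, -41/7, -67/7)
step 3: normalize row 2 (÷-12/7) = (0, 0, 1, -5/4, -29/4)
  row 0: subtract 3/7×row2 = (1, 0, 0, -7/4, 1/4)
  row 1: subtract 1/7×row2 = (0, 1, 0, 3/4, 3/4)
  row 3: subtract 16/7×row2 = (0, 0, 0, -3, 7)
step 4: normalize row 3 (÷-3) = (0, 0, 0, 1, -7/3)
  row 0: subtract -7/4×row3 = (1, 0, 0, 0, -23/6)
  row 1: subtract 3/4×row3 = (0, 1, 0, 0, 5/2)
  row 2: subtract -5/4×row3 = (0, 0, 1, 0, -61/6)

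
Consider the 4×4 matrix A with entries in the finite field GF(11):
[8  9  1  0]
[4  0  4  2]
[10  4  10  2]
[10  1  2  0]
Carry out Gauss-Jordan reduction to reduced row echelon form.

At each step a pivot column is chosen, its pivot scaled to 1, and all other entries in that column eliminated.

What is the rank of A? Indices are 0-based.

rank = 4

pivot(0,0)=8: scale R0 → (1, 8, 7, 0)
  clear (1,0): R1 −= (4)R0 → (0, 1, 9, 2)
  clear (2,0): R2 −= (10)R0 → (0, 1, 6, 2)
  clear (3,0): R3 −= (10)R0 → (0, 9, 9, 0)
pivot(1,1)=1: scale R1 → (0, 1, 9, 2)
  clear (0,1): R0 −= (8)R1 → (1, 0, 1, 6)
  clear (2,1): R2 −= (1)R1 → (0, 0, 8, 0)
  clear (3,1): R3 −= (9)R1 → (0, 0, 5, 4)
pivot(2,2)=8: scale R2 → (0, 0, 1, 0)
  clear (0,2): R0 −= (1)R2 → (1, 0, 0, 6)
  clear (1,2): R1 −= (9)R2 → (0, 1, 0, 2)
  clear (3,2): R3 −= (5)R2 → (0, 0, 0, 4)
pivot(3,3)=4: scale R3 → (0, 0, 0, 1)
  clear (0,3): R0 −= (6)R3 → (1, 0, 0, 0)
  clear (1,3): R1 −= (2)R3 → (0, 1, 0, 0)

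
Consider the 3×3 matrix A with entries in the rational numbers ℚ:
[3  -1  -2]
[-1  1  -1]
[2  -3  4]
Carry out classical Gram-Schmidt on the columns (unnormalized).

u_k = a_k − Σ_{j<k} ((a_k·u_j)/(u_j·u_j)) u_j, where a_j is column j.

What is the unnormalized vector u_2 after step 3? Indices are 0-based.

Step 1: u_0 = a_0 = (3, -1, 2).
Step 2: u_1 = a_1 − (-5/7)·u_0 = (8/7, 2/7, -11/7).
Step 3: u_2 = a_2 − (3/14)·u_0 − (-62/27)·u_1 = (-1/54, -7/54, -1/27).

u_2 = (-1/54, -7/54, -1/27)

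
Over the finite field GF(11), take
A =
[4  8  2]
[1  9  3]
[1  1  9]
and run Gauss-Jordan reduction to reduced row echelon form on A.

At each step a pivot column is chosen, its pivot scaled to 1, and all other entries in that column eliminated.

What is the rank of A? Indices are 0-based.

pivot(0,0)=4: scale R0 → (1, 2, 6)
  clear (1,0): R1 −= (1)R0 → (0, 7, 8)
  clear (2,0): R2 −= (1)R0 → (0, 10, 3)
pivot(1,1)=7: scale R1 → (0, 1, 9)
  clear (0,1): R0 −= (2)R1 → (1, 0, 10)
  clear (2,1): R2 −= (10)R1 → (0, 0, 1)
pivot(2,2)=1: scale R2 → (0, 0, 1)
  clear (0,2): R0 −= (10)R2 → (1, 0, 0)
  clear (1,2): R1 −= (9)R2 → (0, 1, 0)

rank = 3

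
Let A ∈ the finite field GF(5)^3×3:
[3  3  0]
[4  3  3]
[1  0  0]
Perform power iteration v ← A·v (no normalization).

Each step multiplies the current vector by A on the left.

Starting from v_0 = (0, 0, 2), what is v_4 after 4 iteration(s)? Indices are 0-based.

v_4 = (2, 4, 3)

v_0 = (0, 0, 2).
v_1 = A·v_0 = (0, 1, 0).
v_2 = A·v_1 = (3, 3, 0).
v_3 = A·v_2 = (3, 1, 3).
v_4 = A·v_3 = (2, 4, 3).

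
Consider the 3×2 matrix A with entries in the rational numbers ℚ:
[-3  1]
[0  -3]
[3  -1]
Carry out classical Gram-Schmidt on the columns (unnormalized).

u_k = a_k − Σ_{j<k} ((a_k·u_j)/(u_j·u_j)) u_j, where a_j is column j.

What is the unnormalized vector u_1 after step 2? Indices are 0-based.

Step 1: u_0 = a_0 = (-3, 0, 3).
Step 2: u_1 = a_1 − (-1/3)·u_0 = (0, -3, 0).

u_1 = (0, -3, 0)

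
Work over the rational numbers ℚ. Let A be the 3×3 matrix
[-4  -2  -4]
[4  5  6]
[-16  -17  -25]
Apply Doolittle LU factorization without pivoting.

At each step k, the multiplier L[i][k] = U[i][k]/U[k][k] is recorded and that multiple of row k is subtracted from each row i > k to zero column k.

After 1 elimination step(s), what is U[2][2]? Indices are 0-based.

k=0: U[0][0]=-4
  eliminate (1,0): mult=-1, new row 1: (0, 3, 2); set L[1][0]=-1
  eliminate (2,0): mult=4, new row 2: (0, -9, -9); set L[2][0]=4

U[2][2] = -9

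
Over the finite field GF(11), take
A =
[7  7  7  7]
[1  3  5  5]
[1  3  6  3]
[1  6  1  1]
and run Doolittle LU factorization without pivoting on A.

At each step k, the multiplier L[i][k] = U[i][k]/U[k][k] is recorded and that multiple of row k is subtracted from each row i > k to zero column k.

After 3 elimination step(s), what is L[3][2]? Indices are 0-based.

[col 0] pivot 7
  R1 -= 8*R0 → (0, 2, 4, 4)  (L[1][0] := 8)
  R2 -= 8*R0 → (0, 2, 5, 2)  (L[2][0] := 8)
  R3 -= 8*R0 → (0, 5, 0, 0)  (L[3][0] := 8)
[col 1] pivot 2
  R2 -= 1*R1 → (0, 0, 1, 9)  (L[2][1] := 1)
  R3 -= 8*R1 → (0, 0, 1, 1)  (L[3][1] := 8)
[col 2] pivot 1
  R3 -= 1*R2 → (0, 0, 0, 3)  (L[3][2] := 1)

L[3][2] = 1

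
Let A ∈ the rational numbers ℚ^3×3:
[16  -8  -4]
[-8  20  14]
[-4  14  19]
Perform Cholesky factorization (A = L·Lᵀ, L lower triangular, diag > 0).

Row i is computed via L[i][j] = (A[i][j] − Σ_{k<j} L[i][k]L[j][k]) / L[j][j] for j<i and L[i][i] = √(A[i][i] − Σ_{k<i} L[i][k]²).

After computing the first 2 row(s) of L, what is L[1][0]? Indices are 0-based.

L[1][0] = -2

Step 1: L[0][0] = √(16) = 4.
  L[1][0] = (-8) / L[0][0] = -2.
Step 2: L[1][1] = √(16) = 4.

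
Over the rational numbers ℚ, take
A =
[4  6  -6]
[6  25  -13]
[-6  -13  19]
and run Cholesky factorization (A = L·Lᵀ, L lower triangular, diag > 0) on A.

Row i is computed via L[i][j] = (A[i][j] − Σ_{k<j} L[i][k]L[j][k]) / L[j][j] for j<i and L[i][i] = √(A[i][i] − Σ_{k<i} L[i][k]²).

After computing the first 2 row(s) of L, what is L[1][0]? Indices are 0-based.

L[1][0] = 3

Step 1: L[0][0] = √(4) = 2.
  L[1][0] = (6) / L[0][0] = 3.
Step 2: L[1][1] = √(16) = 4.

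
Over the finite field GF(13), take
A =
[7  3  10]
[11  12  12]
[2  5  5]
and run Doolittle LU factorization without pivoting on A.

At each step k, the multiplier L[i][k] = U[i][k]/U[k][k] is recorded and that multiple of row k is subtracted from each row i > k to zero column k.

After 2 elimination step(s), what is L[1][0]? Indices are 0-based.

k=0: U[0][0]=7
  eliminate (1,0): mult=9, new row 1: (0, 11, 0); set L[1][0]=9
  eliminate (2,0): mult=4, new row 2: (0, 6, 4); set L[2][0]=4
k=1: U[1][1]=11
  eliminate (2,1): mult=10, new row 2: (0, 0, 4); set L[2][1]=10

L[1][0] = 9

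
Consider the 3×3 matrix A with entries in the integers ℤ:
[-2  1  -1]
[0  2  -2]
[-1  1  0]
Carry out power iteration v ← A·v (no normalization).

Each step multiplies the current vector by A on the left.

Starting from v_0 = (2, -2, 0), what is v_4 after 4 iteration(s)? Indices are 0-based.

v_0 = (2, -2, 0).
v_1 = A·v_0 = (-6, -4, -4).
v_2 = A·v_1 = (12, 0, 2).
v_3 = A·v_2 = (-26, -4, -12).
v_4 = A·v_3 = (60, 16, 22).

v_4 = (60, 16, 22)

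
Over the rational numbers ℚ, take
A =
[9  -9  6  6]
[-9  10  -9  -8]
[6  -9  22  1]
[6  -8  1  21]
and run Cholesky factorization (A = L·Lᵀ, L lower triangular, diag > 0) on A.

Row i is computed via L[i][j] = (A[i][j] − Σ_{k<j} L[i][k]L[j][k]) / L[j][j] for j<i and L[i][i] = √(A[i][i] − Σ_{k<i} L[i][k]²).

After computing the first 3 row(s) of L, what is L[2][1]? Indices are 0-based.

L[2][1] = -3

Step 1: L[0][0] = √(9) = 3.
  L[1][0] = (-9) / L[0][0] = -3.
Step 2: L[1][1] = √(1) = 1.
  L[2][0] = (6) / L[0][0] = 2.
  L[2][1] = (-3) / L[1][1] = -3.
Step 3: L[2][2] = √(9) = 3.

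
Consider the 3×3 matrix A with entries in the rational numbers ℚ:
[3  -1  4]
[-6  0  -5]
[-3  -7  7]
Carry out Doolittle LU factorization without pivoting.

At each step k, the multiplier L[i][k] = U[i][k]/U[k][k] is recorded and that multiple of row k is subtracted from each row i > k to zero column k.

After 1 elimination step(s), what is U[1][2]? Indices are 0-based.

k=0: U[0][0]=3
  eliminate (1,0): mult=-2, new row 1: (0, -2, 3); set L[1][0]=-2
  eliminate (2,0): mult=-1, new row 2: (0, -8, 11); set L[2][0]=-1

U[1][2] = 3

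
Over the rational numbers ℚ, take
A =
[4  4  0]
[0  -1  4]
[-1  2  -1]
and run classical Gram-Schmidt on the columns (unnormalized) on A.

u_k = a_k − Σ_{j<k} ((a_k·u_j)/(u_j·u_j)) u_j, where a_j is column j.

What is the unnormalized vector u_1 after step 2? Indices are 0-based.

u_1 = (12/17, -1, 48/17)

Step 1: u_0 = a_0 = (4, 0, -1).
Step 2: u_1 = a_1 − (14/17)·u_0 = (12/17, -1, 48/17).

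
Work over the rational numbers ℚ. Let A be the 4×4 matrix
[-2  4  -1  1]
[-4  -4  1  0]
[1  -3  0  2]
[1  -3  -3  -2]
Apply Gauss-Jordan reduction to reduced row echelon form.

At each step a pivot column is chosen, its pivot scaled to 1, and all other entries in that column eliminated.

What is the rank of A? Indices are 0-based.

[1] R0 /= -2  ⇒  (1, -2, 1/2, -1/2)
     R1 -= -4·R0  ⇒  (0, -12, 3, -2)
     R2 -= 1·R0  ⇒  (0, -1, -1/2, 5/2)
     R3 -= 1·R0  ⇒  (0, -1, -7/2, -3/2)
[2] R1 /= -12  ⇒  (0, 1, -1/4, 1/6)
     R0 -= -2·R1  ⇒  (1, 0, 0, -1/6)
     R2 -= -1·R1  ⇒  (0, 0, -3/4, 8/3)
     R3 -= -1·R1  ⇒  (0, 0, -15/4, -4/3)
[3] R2 /= -3/4  ⇒  (0, 0, 1, -32/9)
     R1 -= -1/4·R2  ⇒  (0, 1, 0, -13/18)
     R3 -= -15/4·R2  ⇒  (0, 0, 0, -44/3)
[4] R3 /= -44/3  ⇒  (0, 0, 0, 1)
     R0 -= -1/6·R3  ⇒  (1, 0, 0, 0)
     R1 -= -13/18·R3  ⇒  (0, 1, 0, 0)
     R2 -= -32/9·R3  ⇒  (0, 0, 1, 0)

rank = 4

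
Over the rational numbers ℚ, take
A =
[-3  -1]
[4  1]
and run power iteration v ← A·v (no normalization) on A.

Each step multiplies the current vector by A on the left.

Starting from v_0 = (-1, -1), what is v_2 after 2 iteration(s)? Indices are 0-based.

v_0 = (-1, -1).
v_1 = A·v_0 = (4, -5).
v_2 = A·v_1 = (-7, 11).

v_2 = (-7, 11)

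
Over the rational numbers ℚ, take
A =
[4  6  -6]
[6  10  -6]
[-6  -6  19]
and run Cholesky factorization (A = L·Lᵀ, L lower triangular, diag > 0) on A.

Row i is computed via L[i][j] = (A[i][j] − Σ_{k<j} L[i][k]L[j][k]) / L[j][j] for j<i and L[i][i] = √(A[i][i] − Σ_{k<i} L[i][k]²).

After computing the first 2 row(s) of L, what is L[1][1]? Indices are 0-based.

Step 1: L[0][0] = √(4) = 2.
  L[1][0] = (6) / L[0][0] = 3.
Step 2: L[1][1] = √(1) = 1.

L[1][1] = 1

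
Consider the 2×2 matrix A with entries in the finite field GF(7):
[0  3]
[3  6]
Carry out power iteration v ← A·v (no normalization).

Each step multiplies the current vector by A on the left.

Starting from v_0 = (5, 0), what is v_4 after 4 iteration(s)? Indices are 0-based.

v_4 = (2, 2)

v_0 = (5, 0).
v_1 = A·v_0 = (0, 1).
v_2 = A·v_1 = (3, 6).
v_3 = A·v_2 = (4, 3).
v_4 = A·v_3 = (2, 2).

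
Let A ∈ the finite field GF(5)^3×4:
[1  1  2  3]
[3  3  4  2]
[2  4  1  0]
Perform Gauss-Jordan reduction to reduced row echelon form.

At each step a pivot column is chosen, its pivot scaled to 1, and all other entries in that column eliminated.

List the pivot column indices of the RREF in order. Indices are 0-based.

pivot columns: 0, 1, 2

pivot(0,0)=1: scale R0 → (1, 1, 2, 3)
  clear (1,0): R1 −= (3)R0 → (0, 0, 3, 3)
  clear (2,0): R2 −= (2)R0 → (0, 2, 2, 4)
pivot(1,1): swap R1↔R2
pivot(1,1)=2: scale R1 → (0, 1, 1, 2)
  clear (0,1): R0 −= (1)R1 → (1, 0, 1, 1)
pivot(2,2)=3: scale R2 → (0, 0, 1, 1)
  clear (0,2): R0 −= (1)R2 → (1, 0, 0, 0)
  clear (1,2): R1 −= (1)R2 → (0, 1, 0, 1)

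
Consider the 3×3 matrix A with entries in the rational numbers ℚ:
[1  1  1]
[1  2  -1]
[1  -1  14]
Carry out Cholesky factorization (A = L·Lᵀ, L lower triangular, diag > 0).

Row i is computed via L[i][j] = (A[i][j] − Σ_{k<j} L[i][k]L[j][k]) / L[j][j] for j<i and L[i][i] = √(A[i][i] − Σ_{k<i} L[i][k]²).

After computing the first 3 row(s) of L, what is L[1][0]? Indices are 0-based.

Step 1: L[0][0] = √(1) = 1.
  L[1][0] = (1) / L[0][0] = 1.
Step 2: L[1][1] = √(1) = 1.
  L[2][0] = (1) / L[0][0] = 1.
  L[2][1] = (-2) / L[1][1] = -2.
Step 3: L[2][2] = √(9) = 3.

L[1][0] = 1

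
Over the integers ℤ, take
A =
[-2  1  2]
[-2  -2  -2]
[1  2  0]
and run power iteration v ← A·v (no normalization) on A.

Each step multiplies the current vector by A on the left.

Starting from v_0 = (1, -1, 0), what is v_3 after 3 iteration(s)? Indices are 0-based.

v_3 = (-6, -18, 20)

v_0 = (1, -1, 0).
v_1 = A·v_0 = (-3, 0, -1).
v_2 = A·v_1 = (4, 8, -3).
v_3 = A·v_2 = (-6, -18, 20).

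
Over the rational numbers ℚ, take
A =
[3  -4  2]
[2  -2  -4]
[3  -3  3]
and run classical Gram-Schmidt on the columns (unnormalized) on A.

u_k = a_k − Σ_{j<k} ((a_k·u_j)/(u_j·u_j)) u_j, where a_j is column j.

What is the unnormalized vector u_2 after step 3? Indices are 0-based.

u_2 = (0, -54/13, 36/13)

Step 1: u_0 = a_0 = (3, 2, 3).
Step 2: u_1 = a_1 − (-25/22)·u_0 = (-13/22, 3/11, 9/22).
Step 3: u_2 = a_2 − (7/22)·u_0 − (-23/13)·u_1 = (0, -54/13, 36/13).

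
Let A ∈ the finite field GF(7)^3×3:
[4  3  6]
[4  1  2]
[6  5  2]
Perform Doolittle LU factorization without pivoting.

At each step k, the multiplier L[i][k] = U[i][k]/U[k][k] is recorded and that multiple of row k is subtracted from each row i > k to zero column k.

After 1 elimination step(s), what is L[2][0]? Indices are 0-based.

k=0: U[0][0]=4
  eliminate (1,0): mult=1, new row 1: (0, 5, 3); set L[1][0]=1
  eliminate (2,0): mult=5, new row 2: (0, 4, 0); set L[2][0]=5

L[2][0] = 5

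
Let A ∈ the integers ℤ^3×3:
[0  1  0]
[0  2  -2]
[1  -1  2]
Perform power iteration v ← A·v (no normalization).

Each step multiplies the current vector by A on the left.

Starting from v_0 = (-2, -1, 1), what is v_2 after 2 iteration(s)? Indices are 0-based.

v_0 = (-2, -1, 1).
v_1 = A·v_0 = (-1, -4, 1).
v_2 = A·v_1 = (-4, -10, 5).

v_2 = (-4, -10, 5)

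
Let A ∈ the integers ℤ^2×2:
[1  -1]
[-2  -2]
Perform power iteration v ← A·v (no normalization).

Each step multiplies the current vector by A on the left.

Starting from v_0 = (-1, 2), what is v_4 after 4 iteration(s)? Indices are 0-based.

v_4 = (7, 58)

v_0 = (-1, 2).
v_1 = A·v_0 = (-3, -2).
v_2 = A·v_1 = (-1, 10).
v_3 = A·v_2 = (-11, -18).
v_4 = A·v_3 = (7, 58).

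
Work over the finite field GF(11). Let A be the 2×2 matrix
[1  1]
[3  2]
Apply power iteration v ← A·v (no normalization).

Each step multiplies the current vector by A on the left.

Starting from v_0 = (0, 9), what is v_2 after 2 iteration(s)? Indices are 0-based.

v_2 = (5, 8)

v_0 = (0, 9).
v_1 = A·v_0 = (9, 7).
v_2 = A·v_1 = (5, 8).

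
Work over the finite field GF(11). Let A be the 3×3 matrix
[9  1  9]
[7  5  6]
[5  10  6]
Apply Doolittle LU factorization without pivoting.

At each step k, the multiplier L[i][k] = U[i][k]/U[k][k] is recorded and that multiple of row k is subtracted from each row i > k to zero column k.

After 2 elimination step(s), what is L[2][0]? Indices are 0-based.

L[2][0] = 3

Step 1: pivot at (0,0) is 9.
  row1 ← row1 − (2)·row0  ⇒  L[1][0]=2, U row1=(0, 3, 10)
  row2 ← row2 − (3)·row0  ⇒  L[2][0]=3, U row2=(0, 7, 1)
Step 2: pivot at (1,1) is 3.
  row2 ← row2 − (6)·row1  ⇒  L[2][1]=6, U row2=(0, 0, 7)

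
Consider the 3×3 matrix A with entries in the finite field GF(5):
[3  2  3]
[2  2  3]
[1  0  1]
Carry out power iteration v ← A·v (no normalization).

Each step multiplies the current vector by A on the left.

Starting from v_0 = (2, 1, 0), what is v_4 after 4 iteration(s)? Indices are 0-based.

v_4 = (2, 3, 1)

v_0 = (2, 1, 0).
v_1 = A·v_0 = (3, 1, 2).
v_2 = A·v_1 = (2, 4, 0).
v_3 = A·v_2 = (4, 2, 2).
v_4 = A·v_3 = (2, 3, 1).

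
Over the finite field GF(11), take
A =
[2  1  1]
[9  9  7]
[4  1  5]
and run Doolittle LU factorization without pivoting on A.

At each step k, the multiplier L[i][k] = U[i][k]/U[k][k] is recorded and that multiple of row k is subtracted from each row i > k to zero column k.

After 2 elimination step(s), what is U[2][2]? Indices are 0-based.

U[2][2] = 6

k=0: U[0][0]=2
  eliminate (1,0): mult=10, new row 1: (0, 10, 8); set L[1][0]=10
  eliminate (2,0): mult=2, new row 2: (0, 10, 3); set L[2][0]=2
k=1: U[1][1]=10
  eliminate (2,1): mult=1, new row 2: (0, 0, 6); set L[2][1]=1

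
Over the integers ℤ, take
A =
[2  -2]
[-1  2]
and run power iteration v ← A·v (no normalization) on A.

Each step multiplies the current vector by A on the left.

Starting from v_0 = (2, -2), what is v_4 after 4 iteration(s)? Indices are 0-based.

v_4 = (328, -232)

v_0 = (2, -2).
v_1 = A·v_0 = (8, -6).
v_2 = A·v_1 = (28, -20).
v_3 = A·v_2 = (96, -68).
v_4 = A·v_3 = (328, -232).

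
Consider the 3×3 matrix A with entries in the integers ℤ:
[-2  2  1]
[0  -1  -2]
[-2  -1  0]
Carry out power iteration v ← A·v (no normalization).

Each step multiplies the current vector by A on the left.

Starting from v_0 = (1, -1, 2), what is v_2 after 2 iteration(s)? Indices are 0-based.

v_0 = (1, -1, 2).
v_1 = A·v_0 = (-2, -3, -1).
v_2 = A·v_1 = (-3, 5, 7).

v_2 = (-3, 5, 7)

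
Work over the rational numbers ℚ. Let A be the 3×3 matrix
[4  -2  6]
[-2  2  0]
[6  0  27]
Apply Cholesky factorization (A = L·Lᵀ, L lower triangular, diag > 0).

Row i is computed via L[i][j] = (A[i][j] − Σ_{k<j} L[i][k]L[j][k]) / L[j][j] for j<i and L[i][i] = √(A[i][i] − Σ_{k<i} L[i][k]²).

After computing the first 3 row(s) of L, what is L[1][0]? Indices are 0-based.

Step 1: L[0][0] = √(4) = 2.
  L[1][0] = (-2) / L[0][0] = -1.
Step 2: L[1][1] = √(1) = 1.
  L[2][0] = (6) / L[0][0] = 3.
  L[2][1] = (3) / L[1][1] = 3.
Step 3: L[2][2] = √(9) = 3.

L[1][0] = -1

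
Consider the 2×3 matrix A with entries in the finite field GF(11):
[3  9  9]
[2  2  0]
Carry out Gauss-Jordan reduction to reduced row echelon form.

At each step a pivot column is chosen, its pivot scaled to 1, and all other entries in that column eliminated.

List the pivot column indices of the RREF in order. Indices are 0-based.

[1] R0 /= 3  ⇒  (1, 3, 3)
     R1 -= 2·R0  ⇒  (0, 7, 5)
[2] R1 /= 7  ⇒  (0, 1, 7)
     R0 -= 3·R1  ⇒  (1, 0, 4)

pivot columns: 0, 1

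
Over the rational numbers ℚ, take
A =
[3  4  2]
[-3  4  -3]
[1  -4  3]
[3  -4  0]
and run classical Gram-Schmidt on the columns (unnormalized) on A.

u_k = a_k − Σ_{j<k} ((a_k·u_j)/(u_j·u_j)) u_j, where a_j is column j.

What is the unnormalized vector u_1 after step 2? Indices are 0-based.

Step 1: u_0 = a_0 = (3, -3, 1, 3).
Step 2: u_1 = a_1 − (-4/7)·u_0 = (40/7, 16/7, -24/7, -16/7).

u_1 = (40/7, 16/7, -24/7, -16/7)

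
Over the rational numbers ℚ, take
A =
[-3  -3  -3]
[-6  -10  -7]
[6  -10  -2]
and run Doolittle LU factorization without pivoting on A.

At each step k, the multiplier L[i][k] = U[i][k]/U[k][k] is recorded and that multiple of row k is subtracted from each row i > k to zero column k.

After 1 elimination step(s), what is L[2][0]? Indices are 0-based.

[col 0] pivot -3
  R1 -= 2*R0 → (0, -4, -1)  (L[1][0] := 2)
  R2 -= -2*R0 → (0, -16, -8)  (L[2][0] := -2)

L[2][0] = -2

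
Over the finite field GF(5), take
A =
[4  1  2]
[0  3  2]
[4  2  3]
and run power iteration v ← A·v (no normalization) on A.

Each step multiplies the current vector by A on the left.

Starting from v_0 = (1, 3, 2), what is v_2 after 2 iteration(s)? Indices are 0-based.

v_2 = (4, 1, 3)

v_0 = (1, 3, 2).
v_1 = A·v_0 = (1, 3, 1).
v_2 = A·v_1 = (4, 1, 3).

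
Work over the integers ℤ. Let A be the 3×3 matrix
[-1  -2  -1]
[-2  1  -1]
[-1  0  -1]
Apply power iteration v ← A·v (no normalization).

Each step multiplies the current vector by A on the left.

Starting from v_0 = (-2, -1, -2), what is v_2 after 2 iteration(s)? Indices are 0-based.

v_2 = (-20, -11, -10)

v_0 = (-2, -1, -2).
v_1 = A·v_0 = (6, 5, 4).
v_2 = A·v_1 = (-20, -11, -10).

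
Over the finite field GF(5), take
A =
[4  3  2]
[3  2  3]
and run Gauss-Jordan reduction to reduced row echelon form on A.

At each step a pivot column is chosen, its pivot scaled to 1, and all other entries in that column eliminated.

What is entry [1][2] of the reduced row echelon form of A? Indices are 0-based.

M[1][2] = 4

[1] R0 /= 4  ⇒  (1, 2, 3)
     R1 -= 3·R0  ⇒  (0, 1, 4)
[2] R1 /= 1  ⇒  (0, 1, 4)
     R0 -= 2·R1  ⇒  (1, 0, 0)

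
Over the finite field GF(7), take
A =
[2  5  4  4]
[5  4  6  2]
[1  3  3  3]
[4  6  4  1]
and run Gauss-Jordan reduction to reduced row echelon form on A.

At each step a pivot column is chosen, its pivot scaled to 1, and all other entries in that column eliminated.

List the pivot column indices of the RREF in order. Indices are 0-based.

pivot columns: 0, 1, 2, 3

pivot(0,0)=2: scale R0 → (1, 6, 2, 2)
  clear (1,0): R1 −= (5)R0 → (0, 2, 3, 6)
  clear (2,0): R2 −= (1)R0 → (0, 4, 1, 1)
  clear (3,0): R3 −= (4)R0 → (0, 3, 3, 0)
pivot(1,1)=2: scale R1 → (0, 1, 5, 3)
  clear (0,1): R0 −= (6)R1 → (1, 0, 0, 5)
  clear (2,1): R2 −= (4)R1 → (0, 0, 2, 3)
  clear (3,1): R3 −= (3)R1 → (0, 0, 2, 5)
pivot(2,2)=2: scale R2 → (0, 0, 1, 5)
  clear (1,2): R1 −= (5)R2 → (0, 1, 0, 6)
  clear (3,2): R3 −= (2)R2 → (0, 0, 0, 2)
pivot(3,3)=2: scale R3 → (0, 0, 0, 1)
  clear (0,3): R0 −= (5)R3 → (1, 0, 0, 0)
  clear (1,3): R1 −= (6)R3 → (0, 1, 0, 0)
  clear (2,3): R2 −= (5)R3 → (0, 0, 1, 0)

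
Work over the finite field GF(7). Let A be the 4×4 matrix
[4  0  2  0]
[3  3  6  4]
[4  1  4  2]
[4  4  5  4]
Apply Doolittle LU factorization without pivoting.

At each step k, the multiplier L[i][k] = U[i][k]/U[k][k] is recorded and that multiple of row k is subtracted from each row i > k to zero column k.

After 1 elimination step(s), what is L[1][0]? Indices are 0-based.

Step 1: pivot at (0,0) is 4.
  row1 ← row1 − (6)·row0  ⇒  L[1][0]=6, U row1=(0, 3, 1, 4)
  row2 ← row2 − (1)·row0  ⇒  L[2][0]=1, U row2=(0, 1, 2, 2)
  row3 ← row3 − (1)·row0  ⇒  L[3][0]=1, U row3=(0, 4, 3, 4)

L[1][0] = 6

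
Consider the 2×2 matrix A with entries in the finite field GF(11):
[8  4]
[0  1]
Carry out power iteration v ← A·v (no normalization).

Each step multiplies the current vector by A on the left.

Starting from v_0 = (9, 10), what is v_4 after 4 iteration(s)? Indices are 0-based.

v_4 = (6, 10)

v_0 = (9, 10).
v_1 = A·v_0 = (2, 10).
v_2 = A·v_1 = (1, 10).
v_3 = A·v_2 = (4, 10).
v_4 = A·v_3 = (6, 10).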